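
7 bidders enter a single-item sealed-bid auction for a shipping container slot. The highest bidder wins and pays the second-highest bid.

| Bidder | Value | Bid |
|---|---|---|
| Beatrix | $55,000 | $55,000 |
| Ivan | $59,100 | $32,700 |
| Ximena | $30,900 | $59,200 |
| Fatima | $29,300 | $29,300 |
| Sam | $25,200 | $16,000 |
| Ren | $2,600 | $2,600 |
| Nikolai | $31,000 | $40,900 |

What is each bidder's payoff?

Beatrix $0, Ivan $0, Ximena -$24,100, Fatima $0, Sam $0, Ren $0, Nikolai $0.

Ranking the bids: Ximena $59,200; Beatrix $55,000; Nikolai $40,900; Ivan $32,700; Fatima $29,300; Sam $16,000; Ren $2,600.
Ximena has the top bid and wins; the price is the second-highest bid, $55,000.
Ximena's payoff = $30,900 − $55,000 = -$24,100. All other bidders lose, so their payoff is 0.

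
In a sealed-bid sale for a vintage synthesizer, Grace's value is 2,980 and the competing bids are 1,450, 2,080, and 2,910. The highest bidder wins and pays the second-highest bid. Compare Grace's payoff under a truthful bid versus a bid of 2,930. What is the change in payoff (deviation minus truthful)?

Payoff change: 0.

The highest competing bid is 2,910.
Bidding truthfully at 2,980: Grace has the top bid, wins, and pays the second-highest bid 2,910. Payoff = 2,980 − 2,910 = 70.
Bidding 2,930: Grace has the top bid, wins, and pays the second-highest bid 2,910. Payoff = 2,980 − 2,910 = 70.
Change = 70 − 70 = 0.
The bid only affects whether you win, not the price — here both bids land on the same side of the top rival bid, so the deviation is payoff-neutral.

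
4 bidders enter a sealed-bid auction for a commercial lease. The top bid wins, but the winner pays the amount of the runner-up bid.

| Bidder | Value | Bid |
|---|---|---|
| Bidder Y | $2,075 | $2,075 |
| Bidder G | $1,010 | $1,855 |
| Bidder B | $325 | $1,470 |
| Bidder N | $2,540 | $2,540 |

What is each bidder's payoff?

Bids in descending order: Bidder N $2,540, then Bidder Y $2,075, then Bidder G $1,855, then Bidder B $1,470.
Bidder N has the top bid and wins; the price is the second-highest bid, $2,075.
Bidder N's payoff = $2,540 − $2,075 = $465. All other bidders lose, so their payoff is 0.

Bidder Y $0, Bidder G $0, Bidder B $0, Bidder N $465.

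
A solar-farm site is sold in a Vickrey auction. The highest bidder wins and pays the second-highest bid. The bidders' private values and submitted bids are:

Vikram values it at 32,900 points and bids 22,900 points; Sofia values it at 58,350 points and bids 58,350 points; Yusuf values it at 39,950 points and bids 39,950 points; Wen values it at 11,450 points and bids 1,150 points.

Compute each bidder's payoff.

Vikram 0 points, Sofia 18,400 points, Yusuf 0 points, Wen 0 points.

Sorted high to low: Sofia 58,350 points; Yusuf 39,950 points; Vikram 22,900 points; Wen 1,150 points.
Sofia has the top bid and wins; the price is the second-highest bid, 39,950 points.
Sofia's payoff = 58,350 points − 39,950 points = 18,400 points. All other bidders lose, so their payoff is 0.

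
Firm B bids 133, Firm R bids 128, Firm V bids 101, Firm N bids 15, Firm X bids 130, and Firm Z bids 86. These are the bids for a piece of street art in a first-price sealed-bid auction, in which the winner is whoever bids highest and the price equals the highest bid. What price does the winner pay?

Sorted high to low: Firm B 133; Firm X 130; Firm R 128; Firm V 101; Firm Z 86; Firm N 15.
Firm B is the highest bidder, so Firm B wins.
Under the first-price rule, the price is the highest bid: 133.

133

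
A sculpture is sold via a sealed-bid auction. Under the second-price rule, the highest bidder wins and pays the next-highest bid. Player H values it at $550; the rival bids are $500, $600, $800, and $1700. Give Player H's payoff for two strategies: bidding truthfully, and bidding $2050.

Truthful: $0; alternative: -$1150.

The highest competing bid is $1700.
Bidding truthfully at $550: the top bid is $1700 (a rival), so Player H loses. Payoff = $0.
Bidding $2050: Player H has the top bid, wins, and pays the second-highest bid $1700. Payoff = $550 − $1700 = -$1150.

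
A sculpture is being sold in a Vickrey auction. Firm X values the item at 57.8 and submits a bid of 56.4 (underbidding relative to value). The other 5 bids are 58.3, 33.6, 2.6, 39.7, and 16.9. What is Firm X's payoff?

Highest competing bid: 58.3.
Firm X's bid 56.4 is not the highest, so Firm X loses, pays nothing, and earns zero payoff.

Firm X's payoff: 0.0.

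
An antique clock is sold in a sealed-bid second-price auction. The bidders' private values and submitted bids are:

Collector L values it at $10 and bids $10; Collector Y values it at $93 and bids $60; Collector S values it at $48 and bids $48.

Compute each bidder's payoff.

Ordered from highest: Collector Y $60, then Collector S $48, then Collector L $10.
Collector Y has the top bid and wins; the price is the second-highest bid, $48.
Collector Y's payoff = $93 − $48 = $45. All other bidders lose, so their payoff is 0.

Payoffs: Collector L $0, Collector Y $45, Collector S $0.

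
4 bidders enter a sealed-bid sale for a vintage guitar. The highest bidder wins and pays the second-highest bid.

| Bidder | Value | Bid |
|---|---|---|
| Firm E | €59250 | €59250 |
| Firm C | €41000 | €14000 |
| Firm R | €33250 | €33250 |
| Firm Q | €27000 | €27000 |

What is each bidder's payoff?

Firm E €26000, Firm C €0, Firm R €0, Firm Q €0.

Bids in descending order: Firm E €59250; Firm R €33250; Firm Q €27000; Firm C €14000.
Firm E has the top bid and wins; the price is the second-highest bid, €33250.
Firm E's payoff = €59250 − €33250 = €26000. All other bidders lose, so their payoff is 0.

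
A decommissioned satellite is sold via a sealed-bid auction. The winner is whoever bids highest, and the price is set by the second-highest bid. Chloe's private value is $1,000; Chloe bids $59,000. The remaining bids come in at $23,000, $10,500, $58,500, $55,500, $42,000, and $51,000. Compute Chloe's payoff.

-$57,500

Highest competing bid: $58,500.
Chloe's bid $59,000 is the highest overall, so Chloe wins and pays the second-highest bid, $58,500.
Payoff = value − price = $1,000 − $58,500 = -$57,500.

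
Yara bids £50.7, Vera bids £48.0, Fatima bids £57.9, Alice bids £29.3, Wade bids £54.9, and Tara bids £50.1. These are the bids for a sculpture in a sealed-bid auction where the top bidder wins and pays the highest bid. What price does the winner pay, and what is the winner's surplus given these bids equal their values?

Price £57.9; surplus £0.0.

Ranking the bids: Fatima £57.9; Wade £54.9; Yara £50.7; Tara £50.1; Vera £48.0; Alice £29.3.
Fatima is the highest bidder, so Fatima wins.
Under the first-price rule, the price is the highest bid: £57.9.
Surplus = £57.9 − £57.9 = £0.0.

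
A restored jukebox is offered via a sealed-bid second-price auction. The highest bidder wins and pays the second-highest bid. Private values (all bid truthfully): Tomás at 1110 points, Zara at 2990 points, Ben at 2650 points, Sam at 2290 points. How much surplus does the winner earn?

340 points

Ordered from highest: Zara 2990 points, then Ben 2650 points, then Sam 2290 points, then Tomás 1110 points.
Zara wins with the top bid and pays the second-highest, 2650 points.
Surplus = 2990 points − 2650 points = 340 points.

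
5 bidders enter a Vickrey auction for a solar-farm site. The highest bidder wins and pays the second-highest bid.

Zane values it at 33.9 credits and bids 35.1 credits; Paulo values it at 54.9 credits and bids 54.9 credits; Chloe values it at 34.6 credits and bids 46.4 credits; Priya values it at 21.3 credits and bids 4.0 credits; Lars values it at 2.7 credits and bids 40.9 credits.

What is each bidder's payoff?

Payoffs: Zane 0.0 credits, Paulo 8.5 credits, Chloe 0.0 credits, Priya 0.0 credits, Lars 0.0 credits.

Ordered from highest: Paulo 54.9 credits, then Chloe 46.4 credits, then Lars 40.9 credits, then Zane 35.1 credits, then Priya 4.0 credits.
Paulo has the top bid and wins; the price is the second-highest bid, 46.4 credits.
Paulo's payoff = 54.9 credits − 46.4 credits = 8.5 credits. All other bidders lose, so their payoff is 0.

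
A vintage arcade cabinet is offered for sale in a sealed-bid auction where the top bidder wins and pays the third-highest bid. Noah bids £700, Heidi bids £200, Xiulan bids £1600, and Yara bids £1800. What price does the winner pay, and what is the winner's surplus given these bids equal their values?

Ordered from highest: Yara £1800 > Xiulan £1600 > Noah £700 > Heidi £200.
Yara is the highest bidder, so Yara wins.
Under the third-price rule, the price is the third-highest bid: £700.
Surplus = £1800 − £700 = £1100.

Price £700; surplus £1100.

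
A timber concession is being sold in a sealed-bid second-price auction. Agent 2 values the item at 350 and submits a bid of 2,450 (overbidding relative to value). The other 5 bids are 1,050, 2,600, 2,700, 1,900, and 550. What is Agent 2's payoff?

Highest competing bid: 2,700.
Agent 2's bid 2,450 is not the highest, so Agent 2 loses, pays nothing, and earns zero payoff.

0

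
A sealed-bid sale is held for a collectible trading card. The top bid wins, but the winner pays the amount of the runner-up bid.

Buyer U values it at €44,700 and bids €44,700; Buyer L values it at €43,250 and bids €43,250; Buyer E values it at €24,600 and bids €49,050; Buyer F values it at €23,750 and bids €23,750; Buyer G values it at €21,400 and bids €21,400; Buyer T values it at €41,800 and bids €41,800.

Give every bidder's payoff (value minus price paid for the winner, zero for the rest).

Payoffs: Buyer U €0, Buyer L €0, Buyer E -€20,100, Buyer F €0, Buyer G €0, Buyer T €0.

Bids in descending order: Buyer E €49,050, then Buyer U €44,700, then Buyer L €43,250, then Buyer T €41,800, then Buyer F €23,750, then Buyer G €21,400.
Buyer E has the top bid and wins; the price is the second-highest bid, €44,700.
Buyer E's payoff = €24,600 − €44,700 = -€20,100. All other bidders lose, so their payoff is 0.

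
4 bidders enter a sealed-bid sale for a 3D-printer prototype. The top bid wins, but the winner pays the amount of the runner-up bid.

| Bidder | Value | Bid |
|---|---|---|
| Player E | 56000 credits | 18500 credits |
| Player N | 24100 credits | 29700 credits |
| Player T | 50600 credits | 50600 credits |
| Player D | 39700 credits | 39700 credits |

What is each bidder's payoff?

Player E 0 credits, Player N 0 credits, Player T 10900 credits, Player D 0 credits.

Sorted high to low: Player T 50600 credits > Player D 39700 credits > Player N 29700 credits > Player E 18500 credits.
Player T has the top bid and wins; the price is the second-highest bid, 39700 credits.
Player T's payoff = 50600 credits − 39700 credits = 10900 credits. All other bidders lose, so their payoff is 0.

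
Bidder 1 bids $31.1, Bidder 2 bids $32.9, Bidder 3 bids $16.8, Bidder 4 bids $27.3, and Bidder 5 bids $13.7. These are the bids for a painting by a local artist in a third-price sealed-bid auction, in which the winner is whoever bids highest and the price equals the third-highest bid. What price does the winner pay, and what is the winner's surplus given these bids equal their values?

Price $27.3; surplus $5.6.

Sorted high to low: Bidder 2 $32.9, then Bidder 1 $31.1, then Bidder 4 $27.3, then Bidder 3 $16.8, then Bidder 5 $13.7.
Bidder 2 is the highest bidder, so Bidder 2 wins.
Under the third-price rule, the price is the third-highest bid: $27.3.
Surplus = $32.9 − $27.3 = $5.6.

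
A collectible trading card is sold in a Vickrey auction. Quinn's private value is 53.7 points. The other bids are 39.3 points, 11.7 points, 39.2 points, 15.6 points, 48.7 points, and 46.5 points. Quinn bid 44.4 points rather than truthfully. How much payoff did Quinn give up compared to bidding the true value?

5.0 points

The highest competing bid is 48.7 points.
Bidding truthfully at 53.7 points: Quinn has the top bid, wins, and pays the second-highest bid 48.7 points. Payoff = 53.7 points − 48.7 points = 5.0 points.
Bidding 44.4 points: the top bid is 48.7 points (a rival), so Quinn loses. Payoff = 0.0 points.
Regret = truthful payoff − actual payoff = 5.0 points − 0.0 points = 5.0 points.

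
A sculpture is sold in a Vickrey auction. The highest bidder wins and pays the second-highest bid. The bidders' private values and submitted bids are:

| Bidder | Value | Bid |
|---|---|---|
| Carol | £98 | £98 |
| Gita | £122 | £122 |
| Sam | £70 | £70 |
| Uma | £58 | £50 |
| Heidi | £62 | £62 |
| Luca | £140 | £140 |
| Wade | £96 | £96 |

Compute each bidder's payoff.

Bids in descending order: Luca £140; Gita £122; Carol £98; Wade £96; Sam £70; Heidi £62; Uma £50.
Luca has the top bid and wins; the price is the second-highest bid, £122.
Luca's payoff = £140 − £122 = £18. All other bidders lose, so their payoff is 0.

Payoffs: Carol £0, Gita £0, Sam £0, Uma £0, Heidi £0, Luca £18, Wade £0.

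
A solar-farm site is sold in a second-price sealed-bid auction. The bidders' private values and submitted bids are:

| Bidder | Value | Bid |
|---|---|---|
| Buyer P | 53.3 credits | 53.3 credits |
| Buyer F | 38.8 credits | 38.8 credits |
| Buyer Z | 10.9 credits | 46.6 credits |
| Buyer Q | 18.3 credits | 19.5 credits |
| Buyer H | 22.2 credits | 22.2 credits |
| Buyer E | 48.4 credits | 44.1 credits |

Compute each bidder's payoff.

Buyer P 6.7 credits, Buyer F 0.0 credits, Buyer Z 0.0 credits, Buyer Q 0.0 credits, Buyer H 0.0 credits, Buyer E 0.0 credits.

Ordered from highest: Buyer P 53.3 credits > Buyer Z 46.6 credits > Buyer E 44.1 credits > Buyer F 38.8 credits > Buyer H 22.2 credits > Buyer Q 19.5 credits.
Buyer P has the top bid and wins; the price is the second-highest bid, 46.6 credits.
Buyer P's payoff = 53.3 credits − 46.6 credits = 6.7 credits. All other bidders lose, so their payoff is 0.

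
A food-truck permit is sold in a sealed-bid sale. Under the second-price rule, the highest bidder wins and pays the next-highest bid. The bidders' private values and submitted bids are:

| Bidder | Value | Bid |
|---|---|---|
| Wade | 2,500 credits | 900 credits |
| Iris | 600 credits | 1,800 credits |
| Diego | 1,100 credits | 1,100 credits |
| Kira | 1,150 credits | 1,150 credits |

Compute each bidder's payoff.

Payoffs: Wade 0 credits, Iris -550 credits, Diego 0 credits, Kira 0 credits.

Bids in descending order: Iris 1,800 credits > Kira 1,150 credits > Diego 1,100 credits > Wade 900 credits.
Iris has the top bid and wins; the price is the second-highest bid, 1,150 credits.
Iris's payoff = 600 credits − 1,150 credits = -550 credits. All other bidders lose, so their payoff is 0.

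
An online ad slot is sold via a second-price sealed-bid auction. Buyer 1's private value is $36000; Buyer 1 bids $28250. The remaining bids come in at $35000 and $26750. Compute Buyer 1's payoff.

Highest competing bid: $35000.
Buyer 1's bid $28250 is not the highest, so Buyer 1 loses, pays nothing, and earns zero payoff.

Payoff = $0.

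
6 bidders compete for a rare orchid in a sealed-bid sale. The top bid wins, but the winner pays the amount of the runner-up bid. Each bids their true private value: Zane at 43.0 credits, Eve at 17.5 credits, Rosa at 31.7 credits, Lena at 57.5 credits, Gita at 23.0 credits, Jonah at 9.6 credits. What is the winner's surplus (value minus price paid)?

Winner's surplus: 14.5 credits.

Ordered from highest: Lena 57.5 credits; Zane 43.0 credits; Rosa 31.7 credits; Gita 23.0 credits; Eve 17.5 credits; Jonah 9.6 credits.
Lena wins with the top bid and pays the second-highest, 43.0 credits.
Surplus = 57.5 credits − 43.0 credits = 14.5 credits.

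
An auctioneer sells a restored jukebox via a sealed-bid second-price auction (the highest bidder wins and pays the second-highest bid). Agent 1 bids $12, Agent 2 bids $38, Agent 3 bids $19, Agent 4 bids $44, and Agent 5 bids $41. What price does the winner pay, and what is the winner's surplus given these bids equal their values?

Ordered from highest: Agent 4 $44, then Agent 5 $41, then Agent 2 $38, then Agent 3 $19, then Agent 1 $12.
Agent 4 is the highest bidder, so Agent 4 wins.
Under the second-price rule, the price is the second-highest bid: $41.
Surplus = $44 − $41 = $3.

The winner pays $41 for a surplus of $3.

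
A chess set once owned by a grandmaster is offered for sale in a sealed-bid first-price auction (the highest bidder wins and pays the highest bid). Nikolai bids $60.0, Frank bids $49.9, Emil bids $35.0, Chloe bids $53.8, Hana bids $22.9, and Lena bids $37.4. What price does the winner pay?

The winner pays $60.0.

Ordered from highest: Nikolai $60.0, then Chloe $53.8, then Frank $49.9, then Lena $37.4, then Emil $35.0, then Hana $22.9.
Nikolai is the highest bidder, so Nikolai wins.
Under the first-price rule, the price is the highest bid: $60.0.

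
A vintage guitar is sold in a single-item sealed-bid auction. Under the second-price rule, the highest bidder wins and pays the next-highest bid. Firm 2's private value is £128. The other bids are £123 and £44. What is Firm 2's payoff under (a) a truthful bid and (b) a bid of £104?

The highest competing bid is £123.
Bidding truthfully at £128: Firm 2 has the top bid, wins, and pays the second-highest bid £123. Payoff = £128 − £123 = £5.
Bidding £104: the top bid is £123 (a rival), so Firm 2 loses. Payoff = £0.
This is the dominant-strategy logic: truthful bidding weakly beats any alternative.

(a) £5  (b) £0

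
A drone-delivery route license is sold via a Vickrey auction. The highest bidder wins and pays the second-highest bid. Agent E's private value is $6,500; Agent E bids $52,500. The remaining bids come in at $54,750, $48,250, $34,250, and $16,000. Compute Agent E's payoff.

Highest competing bid: $54,750.
Agent E's bid $52,500 is not the highest, so Agent E loses, pays nothing, and earns zero payoff.

Agent E's payoff: $0.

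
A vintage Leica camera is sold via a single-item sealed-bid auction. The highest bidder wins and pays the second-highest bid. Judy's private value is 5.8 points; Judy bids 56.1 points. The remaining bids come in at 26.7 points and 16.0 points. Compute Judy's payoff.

Highest competing bid: 26.7 points.
Judy's bid 56.1 points is the highest overall, so Judy wins and pays the second-highest bid, 26.7 points.
Payoff = value − price = 5.8 points − 26.7 points = -20.9 points.
Overbidding won the item at a price above value — truthful bidding would have avoided this loss.

Payoff = -20.9 points.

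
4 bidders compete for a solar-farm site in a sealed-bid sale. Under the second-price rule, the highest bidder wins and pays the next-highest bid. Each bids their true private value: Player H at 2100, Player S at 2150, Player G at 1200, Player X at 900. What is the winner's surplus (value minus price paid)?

Ranking the bids: Player S 2150, then Player H 2100, then Player G 1200, then Player X 900.
Player S wins with the top bid and pays the second-highest, 2100.
Surplus = 2150 − 2100 = 50.

Winner's surplus: 50.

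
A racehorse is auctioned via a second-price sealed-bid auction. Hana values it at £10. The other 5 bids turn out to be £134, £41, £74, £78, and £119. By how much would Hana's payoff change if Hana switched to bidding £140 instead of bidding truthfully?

The highest competing bid is £134.
Bidding truthfully at £10: the top bid is £134 (a rival), so Hana loses. Payoff = £0.
Bidding £140: Hana has the top bid, wins, and pays the second-highest bid £134. Payoff = £10 − £134 = -£124.
Change = -£124 − £0 = -£124.

Change in payoff: -£124.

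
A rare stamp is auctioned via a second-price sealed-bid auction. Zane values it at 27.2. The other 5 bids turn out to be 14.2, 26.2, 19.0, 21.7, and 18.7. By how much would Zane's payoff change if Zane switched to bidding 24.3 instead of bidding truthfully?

The highest competing bid is 26.2.
Bidding truthfully at 27.2: Zane has the top bid, wins, and pays the second-highest bid 26.2. Payoff = 27.2 − 26.2 = 1.0.
Bidding 24.3: the top bid is 26.2 (a rival), so Zane loses. Payoff = 0.0.
Change = 0.0 − 1.0 = -1.0.
Deviating from a truthful bid can only lose payoff in a second-price auction — never gain.

Change in payoff: -1.0.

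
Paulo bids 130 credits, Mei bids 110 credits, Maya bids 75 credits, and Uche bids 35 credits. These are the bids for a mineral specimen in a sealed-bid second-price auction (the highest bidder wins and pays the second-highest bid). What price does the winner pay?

Price paid: 110 credits.

Ordered from highest: Paulo 130 credits, then Mei 110 credits, then Maya 75 credits, then Uche 35 credits.
Paulo is the highest bidder, so Paulo wins.
Under the second-price rule, the price is the second-highest bid: 110 credits.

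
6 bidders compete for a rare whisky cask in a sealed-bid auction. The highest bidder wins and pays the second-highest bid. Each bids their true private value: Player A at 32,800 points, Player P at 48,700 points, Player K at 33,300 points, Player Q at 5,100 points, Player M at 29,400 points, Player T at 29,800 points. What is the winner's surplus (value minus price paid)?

Sorted high to low: Player P 48,700 points; Player K 33,300 points; Player A 32,800 points; Player T 29,800 points; Player M 29,400 points; Player Q 5,100 points.
Player P wins with the top bid and pays the second-highest, 33,300 points.
Surplus = 48,700 points − 33,300 points = 15,400 points.

Surplus = 15,400 points.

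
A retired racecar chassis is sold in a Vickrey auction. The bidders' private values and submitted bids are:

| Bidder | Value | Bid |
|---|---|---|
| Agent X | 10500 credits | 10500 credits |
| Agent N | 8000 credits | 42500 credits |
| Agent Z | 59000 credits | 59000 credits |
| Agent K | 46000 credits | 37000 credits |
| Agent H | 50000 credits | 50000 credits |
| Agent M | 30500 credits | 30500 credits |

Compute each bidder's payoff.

Bids in descending order: Agent Z 59000 credits > Agent H 50000 credits > Agent N 42500 credits > Agent K 37000 credits > Agent M 30500 credits > Agent X 10500 credits.
Agent Z has the top bid and wins; the price is the second-highest bid, 50000 credits.
Agent Z's payoff = 59000 credits − 50000 credits = 9000 credits. All other bidders lose, so their payoff is 0.

Payoffs: Agent X 0 credits, Agent N 0 credits, Agent Z 9000 credits, Agent K 0 credits, Agent H 0 credits, Agent M 0 credits.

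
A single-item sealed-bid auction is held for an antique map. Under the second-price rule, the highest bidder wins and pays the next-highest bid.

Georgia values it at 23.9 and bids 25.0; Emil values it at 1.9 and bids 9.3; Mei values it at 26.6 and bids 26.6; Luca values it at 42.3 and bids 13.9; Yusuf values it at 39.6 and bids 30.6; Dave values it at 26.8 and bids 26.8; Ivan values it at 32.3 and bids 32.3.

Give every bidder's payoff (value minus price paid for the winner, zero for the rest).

Georgia 0.0, Emil 0.0, Mei 0.0, Luca 0.0, Yusuf 0.0, Dave 0.0, Ivan 1.7.

Ordered from highest: Ivan 32.3, then Yusuf 30.6, then Dave 26.8, then Mei 26.6, then Georgia 25.0, then Luca 13.9, then Emil 9.3.
Ivan has the top bid and wins; the price is the second-highest bid, 30.6.
Ivan's payoff = 32.3 − 30.6 = 1.7. All other bidders lose, so their payoff is 0.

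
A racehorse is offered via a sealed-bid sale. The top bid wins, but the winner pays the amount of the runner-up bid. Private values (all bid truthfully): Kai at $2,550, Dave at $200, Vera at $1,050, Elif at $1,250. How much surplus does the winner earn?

$1,300

Ordered from highest: Kai $2,550; Elif $1,250; Vera $1,050; Dave $200.
Kai wins with the top bid and pays the second-highest, $1,250.
Surplus = $2,550 − $1,250 = $1,300.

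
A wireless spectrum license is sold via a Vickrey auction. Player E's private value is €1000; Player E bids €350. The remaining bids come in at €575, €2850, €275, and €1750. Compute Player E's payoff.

Highest competing bid: €2850.
Player E's bid €350 is not the highest, so Player E loses, pays nothing, and earns zero payoff.

€0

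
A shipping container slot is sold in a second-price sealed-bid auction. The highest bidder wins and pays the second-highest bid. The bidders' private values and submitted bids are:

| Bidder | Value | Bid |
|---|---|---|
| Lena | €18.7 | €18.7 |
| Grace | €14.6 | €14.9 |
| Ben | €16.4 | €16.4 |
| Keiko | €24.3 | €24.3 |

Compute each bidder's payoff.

Bids in descending order: Keiko €24.3; Lena €18.7; Ben €16.4; Grace €14.9.
Keiko has the top bid and wins; the price is the second-highest bid, €18.7.
Keiko's payoff = €24.3 − €18.7 = €5.6. All other bidders lose, so their payoff is 0.

Lena €0.0, Grace €0.0, Ben €0.0, Keiko €5.6.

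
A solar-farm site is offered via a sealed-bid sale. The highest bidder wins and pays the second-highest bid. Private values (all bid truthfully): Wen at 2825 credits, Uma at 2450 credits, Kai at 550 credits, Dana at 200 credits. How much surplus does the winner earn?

Surplus = 375 credits.

Ordered from highest: Wen 2825 credits > Uma 2450 credits > Kai 550 credits > Dana 200 credits.
Wen wins with the top bid and pays the second-highest, 2450 credits.
Surplus = 2825 credits − 2450 credits = 375 credits.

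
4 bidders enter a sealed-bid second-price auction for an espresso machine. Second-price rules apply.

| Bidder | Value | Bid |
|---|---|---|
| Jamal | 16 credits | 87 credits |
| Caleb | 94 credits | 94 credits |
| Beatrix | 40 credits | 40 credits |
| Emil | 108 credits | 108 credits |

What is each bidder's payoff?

Jamal 0 credits, Caleb 0 credits, Beatrix 0 credits, Emil 14 credits.

Ordered from highest: Emil 108 credits, then Caleb 94 credits, then Jamal 87 credits, then Beatrix 40 credits.
Emil has the top bid and wins; the price is the second-highest bid, 94 credits.
Emil's payoff = 108 credits − 94 credits = 14 credits. All other bidders lose, so their payoff is 0.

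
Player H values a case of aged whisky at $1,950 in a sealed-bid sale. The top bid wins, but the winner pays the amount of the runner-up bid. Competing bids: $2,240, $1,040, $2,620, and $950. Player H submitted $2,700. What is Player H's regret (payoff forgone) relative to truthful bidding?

Regret: $670.

The highest competing bid is $2,620.
Bidding truthfully at $1,950: the top bid is $2,620 (a rival), so Player H loses. Payoff = $0.
Bidding $2,700: Player H has the top bid, wins, and pays the second-highest bid $2,620. Payoff = $1,950 − $2,620 = -$670.
Regret = truthful payoff − actual payoff = $0 − -$670 = $670.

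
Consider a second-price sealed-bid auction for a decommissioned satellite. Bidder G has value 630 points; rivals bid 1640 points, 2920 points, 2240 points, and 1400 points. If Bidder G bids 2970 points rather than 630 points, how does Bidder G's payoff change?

The highest competing bid is 2920 points.
Bidding truthfully at 630 points: the top bid is 2920 points (a rival), so Bidder G loses. Payoff = 0 points.
Bidding 2970 points: Bidder G has the top bid, wins, and pays the second-highest bid 2920 points. Payoff = 630 points − 2920 points = -2290 points.
Change = -2290 points − 0 points = -2290 points.
This is the dominant-strategy logic: truthful bidding weakly beats any alternative.

Change in payoff: -2290 points.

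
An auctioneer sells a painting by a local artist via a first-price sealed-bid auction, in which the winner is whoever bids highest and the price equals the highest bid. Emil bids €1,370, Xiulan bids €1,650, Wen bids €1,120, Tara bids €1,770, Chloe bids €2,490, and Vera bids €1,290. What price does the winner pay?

Ordered from highest: Chloe €2,490 > Tara €1,770 > Xiulan €1,650 > Emil €1,370 > Vera €1,290 > Wen €1,120.
Chloe is the highest bidder, so Chloe wins.
Under the first-price rule, the price is the highest bid: €2,490.

Price paid: €2,490.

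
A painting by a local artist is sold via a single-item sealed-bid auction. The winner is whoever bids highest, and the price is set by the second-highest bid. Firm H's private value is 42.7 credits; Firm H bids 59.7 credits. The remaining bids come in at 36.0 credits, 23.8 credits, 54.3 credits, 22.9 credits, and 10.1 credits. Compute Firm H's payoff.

Highest competing bid: 54.3 credits.
Firm H's bid 59.7 credits is the highest overall, so Firm H wins and pays the second-highest bid, 54.3 credits.
Payoff = value − price = 42.7 credits − 54.3 credits = -11.6 credits.

Firm H's payoff: -11.6 credits.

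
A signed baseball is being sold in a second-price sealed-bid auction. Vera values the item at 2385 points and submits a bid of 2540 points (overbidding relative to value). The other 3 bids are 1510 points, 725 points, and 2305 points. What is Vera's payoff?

Highest competing bid: 2305 points.
Vera's bid 2540 points is the highest overall, so Vera wins and pays the second-highest bid, 2305 points.
Payoff = value − price = 2385 points − 2305 points = 80 points.

Vera's payoff: 80 points.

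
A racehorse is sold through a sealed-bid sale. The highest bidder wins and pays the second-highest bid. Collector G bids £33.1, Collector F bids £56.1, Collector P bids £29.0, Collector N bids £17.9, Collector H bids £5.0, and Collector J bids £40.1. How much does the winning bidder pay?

£40.1

Ordered from highest: Collector F £56.1 > Collector J £40.1 > Collector G £33.1 > Collector P £29.0 > Collector N £17.9 > Collector H £5.0.
Collector F has the highest bid, so Collector F wins.
The second-highest bid is £40.1, so that is what Collector F pays.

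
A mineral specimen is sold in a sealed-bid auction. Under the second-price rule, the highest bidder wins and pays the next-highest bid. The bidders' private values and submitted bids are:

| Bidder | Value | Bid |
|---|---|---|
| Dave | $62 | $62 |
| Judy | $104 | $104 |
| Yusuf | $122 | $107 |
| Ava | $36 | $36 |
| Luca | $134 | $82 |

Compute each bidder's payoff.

Dave $0, Judy $0, Yusuf $18, Ava $0, Luca $0.

Sorted high to low: Yusuf $107 > Judy $104 > Luca $82 > Dave $62 > Ava $36.
Yusuf has the top bid and wins; the price is the second-highest bid, $104.
Yusuf's payoff = $122 − $104 = $18. All other bidders lose, so their payoff is 0.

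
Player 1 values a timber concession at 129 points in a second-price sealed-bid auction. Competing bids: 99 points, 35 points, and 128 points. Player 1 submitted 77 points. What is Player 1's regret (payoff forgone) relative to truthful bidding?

The highest competing bid is 128 points.
Bidding truthfully at 129 points: Player 1 has the top bid, wins, and pays the second-highest bid 128 points. Payoff = 129 points − 128 points = 1 points.
Bidding 77 points: the top bid is 128 points (a rival), so Player 1 loses. Payoff = 0 points.
Regret = truthful payoff − actual payoff = 1 points − 0 points = 1 points.
Deviating from a truthful bid can only lose payoff in a second-price auction — never gain.

1 points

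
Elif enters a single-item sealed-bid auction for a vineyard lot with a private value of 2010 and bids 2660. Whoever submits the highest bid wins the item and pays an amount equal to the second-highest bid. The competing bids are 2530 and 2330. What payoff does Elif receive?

Payoff = -520.

Highest competing bid: 2530.
Elif's bid 2660 is the highest overall, so Elif wins and pays the second-highest bid, 2530.
Payoff = value − price = 2010 − 2530 = -520.
Overbidding won the item at a price above value — truthful bidding would have avoided this loss.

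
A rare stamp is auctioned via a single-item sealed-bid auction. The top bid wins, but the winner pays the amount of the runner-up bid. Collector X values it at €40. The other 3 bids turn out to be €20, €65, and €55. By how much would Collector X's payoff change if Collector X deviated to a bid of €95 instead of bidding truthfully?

The highest competing bid is €65.
Bidding truthfully at €40: the top bid is €65 (a rival), so Collector X loses. Payoff = €0.
Bidding €95: Collector X has the top bid, wins, and pays the second-highest bid €65. Payoff = €40 − €65 = -€25.
Change = -€25 − €0 = -€25.

-€25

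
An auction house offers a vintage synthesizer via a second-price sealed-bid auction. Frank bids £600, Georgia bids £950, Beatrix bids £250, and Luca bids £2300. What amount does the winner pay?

Bids in descending order: Luca £2300; Georgia £950; Frank £600; Beatrix £250.
Luca has the highest bid, so Luca wins.
The second-highest bid is £950, so that is what Luca pays.

The winner pays £950.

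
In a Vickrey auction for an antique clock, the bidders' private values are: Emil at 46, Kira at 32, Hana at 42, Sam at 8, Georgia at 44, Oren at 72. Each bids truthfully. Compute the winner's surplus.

Bids in descending order: Oren 72; Emil 46; Georgia 44; Hana 42; Kira 32; Sam 8.
Oren wins with the top bid and pays the second-highest, 46.
Surplus = 72 − 46 = 26.

Surplus = 26.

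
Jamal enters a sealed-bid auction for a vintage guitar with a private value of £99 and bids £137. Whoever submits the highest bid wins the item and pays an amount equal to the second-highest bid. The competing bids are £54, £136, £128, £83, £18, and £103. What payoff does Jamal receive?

-£37

Highest competing bid: £136.
Jamal's bid £137 is the highest overall, so Jamal wins and pays the second-highest bid, £136.
Payoff = value − price = £99 − £136 = -£37.
Overbidding won the item at a price above value — truthful bidding would have avoided this loss.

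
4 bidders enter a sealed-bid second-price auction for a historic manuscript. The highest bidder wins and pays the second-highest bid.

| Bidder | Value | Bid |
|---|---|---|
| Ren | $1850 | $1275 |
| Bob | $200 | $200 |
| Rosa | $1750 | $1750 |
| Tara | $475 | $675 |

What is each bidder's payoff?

Ordered from highest: Rosa $1750, then Ren $1275, then Tara $675, then Bob $200.
Rosa has the top bid and wins; the price is the second-highest bid, $1275.
Rosa's payoff = $1750 − $1275 = $475. All other bidders lose, so their payoff is 0.

Ren $0, Bob $0, Rosa $475, Tara $0.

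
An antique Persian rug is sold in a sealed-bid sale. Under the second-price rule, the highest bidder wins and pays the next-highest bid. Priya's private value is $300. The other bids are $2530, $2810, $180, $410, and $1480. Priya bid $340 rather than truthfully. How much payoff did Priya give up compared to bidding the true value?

Regret: $0.

The highest competing bid is $2810.
Bidding truthfully at $300: the top bid is $2810 (a rival), so Priya loses. Payoff = $0.
Bidding $340: the top bid is $2810 (a rival), so Priya loses. Payoff = $0.
Regret = truthful payoff − actual payoff = $0 − $0 = $0.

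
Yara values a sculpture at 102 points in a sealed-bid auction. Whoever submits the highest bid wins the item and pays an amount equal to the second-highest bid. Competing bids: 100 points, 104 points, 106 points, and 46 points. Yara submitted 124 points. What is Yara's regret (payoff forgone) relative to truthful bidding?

The highest competing bid is 106 points.
Bidding truthfully at 102 points: the top bid is 106 points (a rival), so Yara loses. Payoff = 0 points.
Bidding 124 points: Yara has the top bid, wins, and pays the second-highest bid 106 points. Payoff = 102 points − 106 points = -4 points.
Regret = truthful payoff − actual payoff = 0 points − -4 points = 4 points.

4 points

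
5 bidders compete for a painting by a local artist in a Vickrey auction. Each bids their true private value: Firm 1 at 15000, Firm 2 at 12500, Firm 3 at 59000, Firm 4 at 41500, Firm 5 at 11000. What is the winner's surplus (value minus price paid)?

Ranking the bids: Firm 3 59000; Firm 4 41500; Firm 1 15000; Firm 2 12500; Firm 5 11000.
Firm 3 wins with the top bid and pays the second-highest, 41500.
Surplus = 59000 − 41500 = 17500.

17500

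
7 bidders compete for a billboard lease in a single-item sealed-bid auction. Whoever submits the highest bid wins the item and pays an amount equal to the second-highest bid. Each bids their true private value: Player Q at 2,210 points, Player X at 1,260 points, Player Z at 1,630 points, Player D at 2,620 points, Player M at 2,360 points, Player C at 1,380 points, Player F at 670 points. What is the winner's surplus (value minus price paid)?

Bids in descending order: Player D 2,620 points; Player M 2,360 points; Player Q 2,210 points; Player Z 1,630 points; Player C 1,380 points; Player X 1,260 points; Player F 670 points.
Player D wins with the top bid and pays the second-highest, 2,360 points.
Surplus = 2,620 points − 2,360 points = 260 points.

Surplus = 260 points.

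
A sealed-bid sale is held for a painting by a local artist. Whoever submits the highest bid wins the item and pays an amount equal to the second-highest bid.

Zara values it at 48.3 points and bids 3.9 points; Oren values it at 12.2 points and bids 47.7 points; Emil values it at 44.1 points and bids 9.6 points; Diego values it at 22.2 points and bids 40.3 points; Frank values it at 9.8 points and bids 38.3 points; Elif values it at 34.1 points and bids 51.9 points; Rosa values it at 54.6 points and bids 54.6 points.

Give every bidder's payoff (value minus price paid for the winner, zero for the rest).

Zara 0.0 points, Oren 0.0 points, Emil 0.0 points, Diego 0.0 points, Frank 0.0 points, Elif 0.0 points, Rosa 2.7 points.

Ranking the bids: Rosa 54.6 points; Elif 51.9 points; Oren 47.7 points; Diego 40.3 points; Frank 38.3 points; Emil 9.6 points; Zara 3.9 points.
Rosa has the top bid and wins; the price is the second-highest bid, 51.9 points.
Rosa's payoff = 54.6 points − 51.9 points = 2.7 points. All other bidders lose, so their payoff is 0.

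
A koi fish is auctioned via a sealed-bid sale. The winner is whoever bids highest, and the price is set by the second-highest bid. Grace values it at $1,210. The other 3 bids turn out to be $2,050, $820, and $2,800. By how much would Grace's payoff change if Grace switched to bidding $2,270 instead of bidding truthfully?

The highest competing bid is $2,800.
Bidding truthfully at $1,210: the top bid is $2,800 (a rival), so Grace loses. Payoff = $0.
Bidding $2,270: the top bid is $2,800 (a rival), so Grace loses. Payoff = $0.
Change = $0 − $0 = $0.
The bid only affects whether you win, not the price — here both bids land on the same side of the top rival bid, so the deviation is payoff-neutral.

$0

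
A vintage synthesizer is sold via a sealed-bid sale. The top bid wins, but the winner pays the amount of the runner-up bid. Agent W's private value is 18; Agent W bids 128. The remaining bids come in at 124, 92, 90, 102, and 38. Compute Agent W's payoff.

Highest competing bid: 124.
Agent W's bid 128 is the highest overall, so Agent W wins and pays the second-highest bid, 124.
Payoff = value − price = 18 − 124 = -106.

-106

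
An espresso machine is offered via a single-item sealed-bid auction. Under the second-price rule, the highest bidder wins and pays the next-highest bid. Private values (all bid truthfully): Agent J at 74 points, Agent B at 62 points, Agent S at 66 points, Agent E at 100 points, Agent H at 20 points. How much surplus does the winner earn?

Surplus = 26 points.

Ranking the bids: Agent E 100 points > Agent J 74 points > Agent S 66 points > Agent B 62 points > Agent H 20 points.
Agent E wins with the top bid and pays the second-highest, 74 points.
Surplus = 100 points − 74 points = 26 points.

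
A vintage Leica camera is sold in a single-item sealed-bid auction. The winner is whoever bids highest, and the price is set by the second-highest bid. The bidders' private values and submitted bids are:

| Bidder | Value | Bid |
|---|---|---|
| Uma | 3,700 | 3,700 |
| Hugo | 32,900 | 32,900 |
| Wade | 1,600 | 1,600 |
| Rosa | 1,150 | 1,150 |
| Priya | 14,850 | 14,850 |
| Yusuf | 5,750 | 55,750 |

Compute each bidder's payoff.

Ordered from highest: Yusuf 55,750; Hugo 32,900; Priya 14,850; Uma 3,700; Wade 1,600; Rosa 1,150.
Yusuf has the top bid and wins; the price is the second-highest bid, 32,900.
Yusuf's payoff = 5,750 − 32,900 = -27,150. All other bidders lose, so their payoff is 0.

Payoffs: Uma 0, Hugo 0, Wade 0, Rosa 0, Priya 0, Yusuf -27,150.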